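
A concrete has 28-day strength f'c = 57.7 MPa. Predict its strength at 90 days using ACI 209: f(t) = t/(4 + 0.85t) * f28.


f(90) = 90 / (4 + 0.85 * 90) * 57.7
= 90 / 80.5 * 57.7
= 64.51 MPa

64.51


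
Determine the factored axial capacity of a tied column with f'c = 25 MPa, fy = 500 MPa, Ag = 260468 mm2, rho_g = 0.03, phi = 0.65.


Ast = rho * Ag = 0.03 * 260468 = 7814.04 mm2
phi*Pn = 0.65 * 0.80 * (0.85 * 25 * (260468 - 7814.04) + 500 * 7814.04) / 1000
= 4823.48 kN

4823.48


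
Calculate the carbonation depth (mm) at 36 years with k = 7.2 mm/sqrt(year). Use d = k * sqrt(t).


depth = k * sqrt(t)
= 7.2 * sqrt(36)
= 43.2 mm

43.2


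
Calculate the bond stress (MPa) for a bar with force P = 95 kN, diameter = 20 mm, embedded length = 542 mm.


u = P / (pi * db * ld)
= 95 * 1000 / (pi * 20 * 542)
= 2.79 MPa

2.79


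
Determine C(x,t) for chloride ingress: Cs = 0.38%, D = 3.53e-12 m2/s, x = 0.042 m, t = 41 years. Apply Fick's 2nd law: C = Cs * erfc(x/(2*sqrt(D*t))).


t_seconds = 41 * 365.25 * 24 * 3600 = 1293861600.0 s
arg = 0.042 / (2 * sqrt(3.53e-12 * 1293861600.0))
= 0.3107
erfc(0.3107) = 0.6603
C = 0.38 * 0.6603 = 0.2509%

0.2509


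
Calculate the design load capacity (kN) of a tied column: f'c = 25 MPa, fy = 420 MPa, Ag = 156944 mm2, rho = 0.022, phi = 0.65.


Ast = rho * Ag = 0.022 * 156944 = 3452.768 mm2
phi*Pn = 0.65 * 0.80 * (0.85 * 25 * (156944 - 3452.768) + 420 * 3452.768) / 1000
= 2450.16 kN

2450.16


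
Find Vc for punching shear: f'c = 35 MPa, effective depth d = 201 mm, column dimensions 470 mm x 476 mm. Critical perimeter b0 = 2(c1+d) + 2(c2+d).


b0 = 2*(470 + 201) + 2*(476 + 201) = 2696 mm
Vc = 0.33 * sqrt(35) * 2696 * 201 / 1000
= 1057.95 kN

1057.95


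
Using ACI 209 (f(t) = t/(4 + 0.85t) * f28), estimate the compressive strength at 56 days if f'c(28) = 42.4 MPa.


f(56) = 56 / (4 + 0.85 * 56) * 42.4
= 56 / 51.6 * 42.4
= 46.02 MPa

46.02


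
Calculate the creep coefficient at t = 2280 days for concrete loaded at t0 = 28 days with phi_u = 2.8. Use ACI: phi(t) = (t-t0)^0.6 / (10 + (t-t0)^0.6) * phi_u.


dt = 2280 - 28 = 2252
phi = 2252^0.6 / (10 + 2252^0.6) * 2.8
= 2.552

2.552


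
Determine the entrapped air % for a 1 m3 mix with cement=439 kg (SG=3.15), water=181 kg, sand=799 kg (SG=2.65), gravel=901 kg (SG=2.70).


Vol cement = 439 / (3.15 * 1000) = 0.139365 m3
Vol water = 181 / 1000 = 0.181 m3
Vol sand = 799 / (2.65 * 1000) = 0.301509 m3
Vol gravel = 901 / (2.70 * 1000) = 0.333704 m3
Total solid + water volume = 0.955578 m3
Air = (1 - 0.955578) * 100 = 4.44%

4.44


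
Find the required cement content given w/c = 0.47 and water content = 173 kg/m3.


Cement = water / (w/c)
= 173 / 0.47
= 368.1 kg/m3

368.1


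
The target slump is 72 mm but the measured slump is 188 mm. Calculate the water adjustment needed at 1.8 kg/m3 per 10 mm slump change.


Difference = 72 - 188 = -116 mm
Water adjustment = -116 * 1.8 / 10 = -20.9 kg/m3

-20.9


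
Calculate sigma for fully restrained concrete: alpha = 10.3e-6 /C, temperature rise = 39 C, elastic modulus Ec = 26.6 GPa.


sigma = alpha * dT * Ec
= 10.3e-6 * 39 * 26.6 * 1000
= 10.685 MPa

10.685


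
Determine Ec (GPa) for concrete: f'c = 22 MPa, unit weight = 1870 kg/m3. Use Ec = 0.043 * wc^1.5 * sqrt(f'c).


Ec = 0.043 * 1870^1.5 * sqrt(22) / 1000
= 16.31 GPa

16.31


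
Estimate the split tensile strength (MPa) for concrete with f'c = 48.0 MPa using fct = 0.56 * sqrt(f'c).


fct = 0.56 * sqrt(48.0)
= 0.56 * 6.928
= 3.88 MPa

3.88


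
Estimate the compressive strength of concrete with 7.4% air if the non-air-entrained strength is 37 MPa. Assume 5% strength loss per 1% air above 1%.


Strength loss = (7.4 - 1) * 5 = 32.0%
f'c = 37 * (1 - 32.0/100)
= 25.16 MPa

25.16


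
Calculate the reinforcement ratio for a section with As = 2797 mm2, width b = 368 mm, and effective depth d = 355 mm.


rho = As / (b * d)
= 2797 / (368 * 355)
= 0.0214

0.0214


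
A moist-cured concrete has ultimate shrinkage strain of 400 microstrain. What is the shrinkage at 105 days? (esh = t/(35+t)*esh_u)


esh(105) = 105 / (35 + 105) * 400
= 105 / 140 * 400
= 300.0 microstrain

300.0


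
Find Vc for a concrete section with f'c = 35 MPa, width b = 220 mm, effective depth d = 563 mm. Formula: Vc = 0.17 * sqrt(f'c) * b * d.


Vc = 0.17 * sqrt(35) * 220 * 563 / 1000
= 124.57 kN

124.57


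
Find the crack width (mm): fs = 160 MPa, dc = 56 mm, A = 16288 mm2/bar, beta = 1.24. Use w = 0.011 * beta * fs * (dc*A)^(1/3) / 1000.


w = 0.011 * beta * fs * (dc * A)^(1/3) / 1000
= 0.011 * 1.24 * 160 * (56 * 16288)^(1/3) / 1000
= 0.212 mm

0.212


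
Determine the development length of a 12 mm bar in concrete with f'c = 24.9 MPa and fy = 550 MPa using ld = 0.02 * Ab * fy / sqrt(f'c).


Ab = pi * 12^2 / 4 = 113.097 mm2
ld = 0.02 * 113.097 * 550 / sqrt(24.9)
= 249.3 mm

249.3


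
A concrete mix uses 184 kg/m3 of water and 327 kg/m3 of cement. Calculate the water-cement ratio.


w/c = water / cement
w/c = 184 / 327 = 0.563

0.563


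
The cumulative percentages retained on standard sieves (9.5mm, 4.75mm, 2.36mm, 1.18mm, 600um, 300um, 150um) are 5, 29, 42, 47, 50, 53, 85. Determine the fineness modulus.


FM = sum(cumulative % retained) / 100
= 311 / 100
= 3.11

3.11


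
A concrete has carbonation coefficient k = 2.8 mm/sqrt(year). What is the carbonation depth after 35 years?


depth = k * sqrt(t)
= 2.8 * sqrt(35)
= 16.57 mm

16.57


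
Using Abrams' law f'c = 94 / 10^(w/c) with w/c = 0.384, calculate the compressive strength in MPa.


f'c = 94 / 10^0.384
= 94 / 2.421
= 38.83 MPa

38.83


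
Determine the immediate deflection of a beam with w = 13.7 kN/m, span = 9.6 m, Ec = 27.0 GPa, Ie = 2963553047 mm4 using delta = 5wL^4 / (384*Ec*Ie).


Convert: L = 9.6 m = 9600 mm, Ec = 27.0 GPa = 27000 MPa
delta = 5 * 13.7 * 9600^4 / (384 * 27000 * 2963553047)
= 18.94 mm

18.94


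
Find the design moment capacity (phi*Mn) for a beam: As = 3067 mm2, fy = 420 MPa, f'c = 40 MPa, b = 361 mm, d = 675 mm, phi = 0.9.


a = As * fy / (0.85 * f'c * b)
= 3067 * 420 / (0.85 * 40 * 361)
= 104.9487 mm
Mn = As * fy * (d - a/2) / 10^6
= 801.9002 kN-m
phi*Mn = 0.9 * 801.9002 = 721.71 kN-m

721.71


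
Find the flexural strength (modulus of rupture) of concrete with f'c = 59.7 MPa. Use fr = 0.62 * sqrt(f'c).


fr = 0.62 * sqrt(59.7)
= 4.79 MPa

4.79


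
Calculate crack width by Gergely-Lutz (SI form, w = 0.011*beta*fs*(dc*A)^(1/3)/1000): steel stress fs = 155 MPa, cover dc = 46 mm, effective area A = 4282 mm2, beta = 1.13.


w = 0.011 * beta * fs * (dc * A)^(1/3) / 1000
= 0.011 * 1.13 * 155 * (46 * 4282)^(1/3) / 1000
= 0.112 mm

0.112


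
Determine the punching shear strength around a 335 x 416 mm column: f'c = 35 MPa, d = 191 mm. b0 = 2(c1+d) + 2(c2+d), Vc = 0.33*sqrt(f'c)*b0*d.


b0 = 2*(335 + 191) + 2*(416 + 191) = 2266 mm
Vc = 0.33 * sqrt(35) * 2266 * 191 / 1000
= 844.97 kN

844.97


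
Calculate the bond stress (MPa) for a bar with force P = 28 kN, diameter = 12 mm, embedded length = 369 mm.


u = P / (pi * db * ld)
= 28 * 1000 / (pi * 12 * 369)
= 2.013 MPa

2.013


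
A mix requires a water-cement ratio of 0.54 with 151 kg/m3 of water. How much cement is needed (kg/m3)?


Cement = water / (w/c)
= 151 / 0.54
= 279.6 kg/m3

279.6


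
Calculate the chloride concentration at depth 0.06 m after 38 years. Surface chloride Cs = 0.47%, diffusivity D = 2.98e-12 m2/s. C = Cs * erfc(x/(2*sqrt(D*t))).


t_seconds = 38 * 365.25 * 24 * 3600 = 1199188800.0 s
arg = 0.06 / (2 * sqrt(2.98e-12 * 1199188800.0))
= 0.5018
erfc(0.5018) = 0.4779
C = 0.47 * 0.4779 = 0.2246%

0.2246


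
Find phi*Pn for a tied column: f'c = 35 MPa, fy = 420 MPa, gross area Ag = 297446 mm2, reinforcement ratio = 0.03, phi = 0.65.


Ast = rho * Ag = 0.03 * 297446 = 8923.38 mm2
phi*Pn = 0.65 * 0.80 * (0.85 * 35 * (297446 - 8923.38) + 420 * 8923.38) / 1000
= 6412.31 kN

6412.31


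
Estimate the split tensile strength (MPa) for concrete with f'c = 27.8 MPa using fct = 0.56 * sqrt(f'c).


fct = 0.56 * sqrt(27.8)
= 0.56 * 5.273
= 2.953 MPa

2.953


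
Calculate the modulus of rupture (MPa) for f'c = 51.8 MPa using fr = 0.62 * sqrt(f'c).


fr = 0.62 * sqrt(51.8)
= 4.462 MPa

4.462


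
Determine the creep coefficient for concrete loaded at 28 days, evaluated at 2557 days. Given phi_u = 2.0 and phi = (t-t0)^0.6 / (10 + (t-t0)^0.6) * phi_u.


dt = 2557 - 28 = 2529
phi = 2529^0.6 / (10 + 2529^0.6) * 2.0
= 1.833

1.833


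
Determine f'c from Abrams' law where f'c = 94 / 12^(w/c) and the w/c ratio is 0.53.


f'c = 94 / 12^0.53
= 94 / 3.732
= 25.19 MPa

25.19


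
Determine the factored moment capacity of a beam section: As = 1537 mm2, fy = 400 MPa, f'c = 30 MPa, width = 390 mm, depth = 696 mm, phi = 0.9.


a = As * fy / (0.85 * f'c * b)
= 1537 * 400 / (0.85 * 30 * 390)
= 61.82 mm
Mn = As * fy * (d - a/2) / 10^6
= 408.8973 kN-m
phi*Mn = 0.9 * 408.8973 = 368.01 kN-m

368.01


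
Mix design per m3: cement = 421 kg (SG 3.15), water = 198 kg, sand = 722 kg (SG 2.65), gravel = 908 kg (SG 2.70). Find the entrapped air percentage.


Vol cement = 421 / (3.15 * 1000) = 0.133651 m3
Vol water = 198 / 1000 = 0.198 m3
Vol sand = 722 / (2.65 * 1000) = 0.272453 m3
Vol gravel = 908 / (2.70 * 1000) = 0.336296 m3
Total solid + water volume = 0.9404 m3
Air = (1 - 0.9404) * 100 = 5.96%

5.96


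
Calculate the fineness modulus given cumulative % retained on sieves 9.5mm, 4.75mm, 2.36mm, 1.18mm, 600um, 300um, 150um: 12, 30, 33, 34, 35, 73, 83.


FM = sum(cumulative % retained) / 100
= 300 / 100
= 3.0

3.0


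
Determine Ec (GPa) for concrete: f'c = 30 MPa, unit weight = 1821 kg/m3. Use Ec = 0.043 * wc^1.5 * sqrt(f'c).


Ec = 0.043 * 1821^1.5 * sqrt(30) / 1000
= 18.3 GPa

18.3


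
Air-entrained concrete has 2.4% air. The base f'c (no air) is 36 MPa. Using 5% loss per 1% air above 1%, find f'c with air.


Strength loss = (2.4 - 1) * 5 = 7.0%
f'c = 36 * (1 - 7.0/100)
= 33.48 MPa

33.48


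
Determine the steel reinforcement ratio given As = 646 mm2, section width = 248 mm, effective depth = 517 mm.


rho = As / (b * d)
= 646 / (248 * 517)
= 0.005

0.005


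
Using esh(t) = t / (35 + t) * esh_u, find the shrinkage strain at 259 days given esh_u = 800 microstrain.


esh(259) = 259 / (35 + 259) * 800
= 259 / 294 * 800
= 704.8 microstrain

704.8


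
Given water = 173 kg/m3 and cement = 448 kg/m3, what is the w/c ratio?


w/c = water / cement
w/c = 173 / 448 = 0.386

0.386


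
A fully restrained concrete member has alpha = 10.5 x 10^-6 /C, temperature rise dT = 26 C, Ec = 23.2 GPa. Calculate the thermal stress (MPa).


sigma = alpha * dT * Ec
= 10.5e-6 * 26 * 23.2 * 1000
= 6.334 MPa

6.334


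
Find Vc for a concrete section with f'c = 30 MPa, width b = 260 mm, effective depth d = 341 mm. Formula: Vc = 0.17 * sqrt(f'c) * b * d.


Vc = 0.17 * sqrt(30) * 260 * 341 / 1000
= 82.55 kN

82.55


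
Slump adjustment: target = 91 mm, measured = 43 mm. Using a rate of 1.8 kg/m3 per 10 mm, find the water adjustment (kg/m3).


Difference = 91 - 43 = 48 mm
Water adjustment = 48 * 1.8 / 10 = 8.6 kg/m3

8.6


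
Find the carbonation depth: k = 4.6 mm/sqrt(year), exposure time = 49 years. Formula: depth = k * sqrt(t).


depth = k * sqrt(t)
= 4.6 * sqrt(49)
= 32.2 mm

32.2


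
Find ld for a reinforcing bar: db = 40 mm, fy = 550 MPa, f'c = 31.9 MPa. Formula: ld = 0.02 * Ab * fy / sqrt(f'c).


Ab = pi * 40^2 / 4 = 1256.637 mm2
ld = 0.02 * 1256.637 * 550 / sqrt(31.9)
= 2447.4 mm

2447.4


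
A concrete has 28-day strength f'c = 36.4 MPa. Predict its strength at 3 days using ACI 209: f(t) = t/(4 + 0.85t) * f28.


f(3) = 3 / (4 + 0.85 * 3) * 36.4
= 3 / 6.55 * 36.4
= 16.67 MPa

16.67


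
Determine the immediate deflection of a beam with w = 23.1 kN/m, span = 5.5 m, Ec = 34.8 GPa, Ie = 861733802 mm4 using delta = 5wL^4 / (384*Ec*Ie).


Convert: L = 5.5 m = 5500 mm, Ec = 34.8 GPa = 34800 MPa
delta = 5 * 23.1 * 5500^4 / (384 * 34800 * 861733802)
= 9.18 mm

9.18


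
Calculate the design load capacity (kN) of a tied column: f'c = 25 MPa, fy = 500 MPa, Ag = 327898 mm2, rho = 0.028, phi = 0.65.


Ast = rho * Ag = 0.028 * 327898 = 9181.144 mm2
phi*Pn = 0.65 * 0.80 * (0.85 * 25 * (327898 - 9181.144) + 500 * 9181.144) / 1000
= 5908.92 kN

5908.92


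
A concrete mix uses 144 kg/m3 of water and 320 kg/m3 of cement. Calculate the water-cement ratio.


w/c = water / cement
w/c = 144 / 320 = 0.45

0.45


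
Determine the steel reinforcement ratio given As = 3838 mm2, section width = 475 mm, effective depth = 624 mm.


rho = As / (b * d)
= 3838 / (475 * 624)
= 0.0129

0.0129


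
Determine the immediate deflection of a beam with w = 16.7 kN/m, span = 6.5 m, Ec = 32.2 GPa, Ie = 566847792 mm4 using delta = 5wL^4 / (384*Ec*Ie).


Convert: L = 6.5 m = 6500 mm, Ec = 32.2 GPa = 32200 MPa
delta = 5 * 16.7 * 6500^4 / (384 * 32200 * 566847792)
= 21.27 mm

21.27


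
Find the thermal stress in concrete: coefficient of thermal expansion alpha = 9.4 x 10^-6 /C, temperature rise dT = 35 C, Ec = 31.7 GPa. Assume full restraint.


sigma = alpha * dT * Ec
= 9.4e-6 * 35 * 31.7 * 1000
= 10.429 MPa

10.429


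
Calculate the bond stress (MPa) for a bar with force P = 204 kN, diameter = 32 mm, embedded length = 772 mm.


u = P / (pi * db * ld)
= 204 * 1000 / (pi * 32 * 772)
= 2.629 MPa

2.629


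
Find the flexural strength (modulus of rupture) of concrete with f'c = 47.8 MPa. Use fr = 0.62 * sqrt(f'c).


fr = 0.62 * sqrt(47.8)
= 4.287 MPa

4.287


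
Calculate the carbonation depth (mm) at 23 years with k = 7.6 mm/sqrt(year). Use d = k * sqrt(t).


depth = k * sqrt(t)
= 7.6 * sqrt(23)
= 36.45 mm

36.45


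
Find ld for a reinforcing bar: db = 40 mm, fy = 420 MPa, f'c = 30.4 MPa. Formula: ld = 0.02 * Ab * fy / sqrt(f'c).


Ab = pi * 40^2 / 4 = 1256.637 mm2
ld = 0.02 * 1256.637 * 420 / sqrt(30.4)
= 1914.5 mm

1914.5


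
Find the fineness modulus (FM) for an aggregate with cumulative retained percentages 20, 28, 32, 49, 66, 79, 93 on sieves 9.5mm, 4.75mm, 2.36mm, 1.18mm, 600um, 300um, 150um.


FM = sum(cumulative % retained) / 100
= 367 / 100
= 3.67

3.67


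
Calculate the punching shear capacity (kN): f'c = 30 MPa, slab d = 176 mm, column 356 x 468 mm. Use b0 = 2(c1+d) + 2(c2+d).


b0 = 2*(356 + 176) + 2*(468 + 176) = 2352 mm
Vc = 0.33 * sqrt(30) * 2352 * 176 / 1000
= 748.21 kN

748.21


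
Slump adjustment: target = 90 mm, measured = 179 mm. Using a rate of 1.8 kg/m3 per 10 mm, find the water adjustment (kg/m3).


Difference = 90 - 179 = -89 mm
Water adjustment = -89 * 1.8 / 10 = -16.0 kg/m3

-16.0


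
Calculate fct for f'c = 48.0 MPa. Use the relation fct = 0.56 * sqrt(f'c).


fct = 0.56 * sqrt(48.0)
= 0.56 * 6.928
= 3.88 MPa

3.88


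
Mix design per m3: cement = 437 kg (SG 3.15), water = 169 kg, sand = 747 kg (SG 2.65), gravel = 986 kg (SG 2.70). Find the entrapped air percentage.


Vol cement = 437 / (3.15 * 1000) = 0.13873 m3
Vol water = 169 / 1000 = 0.169 m3
Vol sand = 747 / (2.65 * 1000) = 0.281887 m3
Vol gravel = 986 / (2.70 * 1000) = 0.365185 m3
Total solid + water volume = 0.954802 m3
Air = (1 - 0.954802) * 100 = 4.52%

4.52


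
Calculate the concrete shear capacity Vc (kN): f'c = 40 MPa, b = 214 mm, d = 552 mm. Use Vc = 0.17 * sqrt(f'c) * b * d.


Vc = 0.17 * sqrt(40) * 214 * 552 / 1000
= 127.01 kN

127.01


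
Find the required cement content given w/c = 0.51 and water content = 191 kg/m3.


Cement = water / (w/c)
= 191 / 0.51
= 374.5 kg/m3

374.5


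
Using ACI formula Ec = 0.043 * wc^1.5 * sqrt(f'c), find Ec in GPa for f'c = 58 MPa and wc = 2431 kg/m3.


Ec = 0.043 * 2431^1.5 * sqrt(58) / 1000
= 39.25 GPa

39.25


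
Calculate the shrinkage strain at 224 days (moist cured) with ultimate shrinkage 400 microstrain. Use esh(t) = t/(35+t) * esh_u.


esh(224) = 224 / (35 + 224) * 400
= 224 / 259 * 400
= 345.9 microstrain

345.9


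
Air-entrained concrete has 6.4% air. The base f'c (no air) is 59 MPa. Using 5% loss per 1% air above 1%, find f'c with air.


Strength loss = (6.4 - 1) * 5 = 27.0%
f'c = 59 * (1 - 27.0/100)
= 43.07 MPa

43.07


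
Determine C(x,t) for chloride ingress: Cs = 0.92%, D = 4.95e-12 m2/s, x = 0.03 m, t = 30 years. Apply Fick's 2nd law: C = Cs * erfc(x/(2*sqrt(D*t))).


t_seconds = 30 * 365.25 * 24 * 3600 = 946728000.0 s
arg = 0.03 / (2 * sqrt(4.95e-12 * 946728000.0))
= 0.2191
erfc(0.2191) = 0.7567
C = 0.92 * 0.7567 = 0.6961%

0.6961


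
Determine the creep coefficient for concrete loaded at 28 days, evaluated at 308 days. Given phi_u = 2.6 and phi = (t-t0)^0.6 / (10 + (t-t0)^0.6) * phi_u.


dt = 308 - 28 = 280
phi = 280^0.6 / (10 + 280^0.6) * 2.6
= 1.94

1.94


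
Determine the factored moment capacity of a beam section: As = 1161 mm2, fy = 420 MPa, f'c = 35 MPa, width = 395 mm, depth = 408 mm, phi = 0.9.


a = As * fy / (0.85 * f'c * b)
= 1161 * 420 / (0.85 * 35 * 395)
= 41.4952 mm
Mn = As * fy * (d - a/2) / 10^6
= 188.832 kN-m
phi*Mn = 0.9 * 188.832 = 169.95 kN-m

169.95


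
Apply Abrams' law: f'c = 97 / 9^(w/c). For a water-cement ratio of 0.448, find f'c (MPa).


f'c = 97 / 9^0.448
= 97 / 2.676
= 36.25 MPa

36.25


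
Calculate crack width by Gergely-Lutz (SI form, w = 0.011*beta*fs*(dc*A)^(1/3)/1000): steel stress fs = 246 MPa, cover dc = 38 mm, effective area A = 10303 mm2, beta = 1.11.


w = 0.011 * beta * fs * (dc * A)^(1/3) / 1000
= 0.011 * 1.11 * 246 * (38 * 10303)^(1/3) / 1000
= 0.22 mm

0.22


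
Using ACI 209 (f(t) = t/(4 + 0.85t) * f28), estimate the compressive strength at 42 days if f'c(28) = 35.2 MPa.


f(42) = 42 / (4 + 0.85 * 42) * 35.2
= 42 / 39.7 * 35.2
= 37.24 MPa

37.24


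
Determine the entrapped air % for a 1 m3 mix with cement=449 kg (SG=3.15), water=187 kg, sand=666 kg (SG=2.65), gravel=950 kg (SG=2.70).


Vol cement = 449 / (3.15 * 1000) = 0.14254 m3
Vol water = 187 / 1000 = 0.187 m3
Vol sand = 666 / (2.65 * 1000) = 0.251321 m3
Vol gravel = 950 / (2.70 * 1000) = 0.351852 m3
Total solid + water volume = 0.932712 m3
Air = (1 - 0.932712) * 100 = 6.73%

6.73


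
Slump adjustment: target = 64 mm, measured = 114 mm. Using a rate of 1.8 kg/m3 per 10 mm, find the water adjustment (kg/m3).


Difference = 64 - 114 = -50 mm
Water adjustment = -50 * 1.8 / 10 = -9.0 kg/m3

-9.0


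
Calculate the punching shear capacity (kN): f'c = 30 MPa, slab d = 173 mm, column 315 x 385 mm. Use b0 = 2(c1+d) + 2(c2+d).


b0 = 2*(315 + 173) + 2*(385 + 173) = 2092 mm
Vc = 0.33 * sqrt(30) * 2092 * 173 / 1000
= 654.16 kN

654.16


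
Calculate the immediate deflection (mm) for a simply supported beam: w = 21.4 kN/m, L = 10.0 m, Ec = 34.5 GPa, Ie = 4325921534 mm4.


Convert: L = 10.0 m = 10000 mm, Ec = 34.5 GPa = 34500 MPa
delta = 5 * 21.4 * 10000^4 / (384 * 34500 * 4325921534)
= 18.67 mm

18.67


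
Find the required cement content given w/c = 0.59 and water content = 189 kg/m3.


Cement = water / (w/c)
= 189 / 0.59
= 320.3 kg/m3

320.3


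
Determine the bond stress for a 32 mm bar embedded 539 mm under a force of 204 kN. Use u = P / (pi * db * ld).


u = P / (pi * db * ld)
= 204 * 1000 / (pi * 32 * 539)
= 3.765 MPa

3.765


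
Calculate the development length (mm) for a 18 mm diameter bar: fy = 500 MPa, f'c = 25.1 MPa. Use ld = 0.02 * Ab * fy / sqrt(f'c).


Ab = pi * 18^2 / 4 = 254.469 mm2
ld = 0.02 * 254.469 * 500 / sqrt(25.1)
= 507.9 mm

507.9


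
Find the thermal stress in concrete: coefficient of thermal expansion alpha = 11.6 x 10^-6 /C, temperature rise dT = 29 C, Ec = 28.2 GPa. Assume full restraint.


sigma = alpha * dT * Ec
= 11.6e-6 * 29 * 28.2 * 1000
= 9.486 MPa

9.486


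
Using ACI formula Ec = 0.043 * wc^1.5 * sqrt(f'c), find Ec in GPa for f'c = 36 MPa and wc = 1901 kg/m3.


Ec = 0.043 * 1901^1.5 * sqrt(36) / 1000
= 21.38 GPa

21.38


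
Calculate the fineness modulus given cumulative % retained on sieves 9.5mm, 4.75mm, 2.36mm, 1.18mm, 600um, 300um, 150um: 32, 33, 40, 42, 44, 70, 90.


FM = sum(cumulative % retained) / 100
= 351 / 100
= 3.51

3.51


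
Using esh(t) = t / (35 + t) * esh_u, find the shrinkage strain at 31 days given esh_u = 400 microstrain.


esh(31) = 31 / (35 + 31) * 400
= 31 / 66 * 400
= 187.9 microstrain

187.9


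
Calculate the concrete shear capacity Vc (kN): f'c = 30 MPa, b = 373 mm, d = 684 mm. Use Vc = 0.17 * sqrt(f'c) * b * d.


Vc = 0.17 * sqrt(30) * 373 * 684 / 1000
= 237.56 kN

237.56


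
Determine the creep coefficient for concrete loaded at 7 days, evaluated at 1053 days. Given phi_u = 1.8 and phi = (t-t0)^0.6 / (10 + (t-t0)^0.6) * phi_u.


dt = 1053 - 7 = 1046
phi = 1046^0.6 / (10 + 1046^0.6) * 1.8
= 1.559

1.559


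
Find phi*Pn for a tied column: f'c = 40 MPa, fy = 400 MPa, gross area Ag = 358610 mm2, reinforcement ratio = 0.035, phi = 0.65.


Ast = rho * Ag = 0.035 * 358610 = 12551.35 mm2
phi*Pn = 0.65 * 0.80 * (0.85 * 40 * (358610 - 12551.35) + 400 * 12551.35) / 1000
= 8729.0 kN

8729.0


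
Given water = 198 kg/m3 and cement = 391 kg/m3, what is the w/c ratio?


w/c = water / cement
w/c = 198 / 391 = 0.506

0.506


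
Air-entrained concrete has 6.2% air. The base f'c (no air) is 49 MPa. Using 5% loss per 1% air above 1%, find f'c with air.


Strength loss = (6.2 - 1) * 5 = 26.0%
f'c = 49 * (1 - 26.0/100)
= 36.26 MPa

36.26


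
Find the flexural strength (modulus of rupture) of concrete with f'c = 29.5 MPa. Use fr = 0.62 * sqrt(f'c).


fr = 0.62 * sqrt(29.5)
= 3.367 MPa

3.367


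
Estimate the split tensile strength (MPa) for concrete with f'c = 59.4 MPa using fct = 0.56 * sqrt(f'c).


fct = 0.56 * sqrt(59.4)
= 0.56 * 7.707
= 4.316 MPa

4.316


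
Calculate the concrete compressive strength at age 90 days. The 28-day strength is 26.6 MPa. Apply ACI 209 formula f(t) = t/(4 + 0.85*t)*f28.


f(90) = 90 / (4 + 0.85 * 90) * 26.6
= 90 / 80.5 * 26.6
= 29.74 MPa

29.74


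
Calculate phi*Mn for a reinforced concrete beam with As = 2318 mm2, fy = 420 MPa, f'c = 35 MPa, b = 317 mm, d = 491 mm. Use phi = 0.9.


a = As * fy / (0.85 * f'c * b)
= 2318 * 420 / (0.85 * 35 * 317)
= 103.2325 mm
Mn = As * fy * (d - a/2) / 10^6
= 427.7664 kN-m
phi*Mn = 0.9 * 427.7664 = 384.99 kN-m

384.99


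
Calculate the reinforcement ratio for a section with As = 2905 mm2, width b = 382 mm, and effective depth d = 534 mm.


rho = As / (b * d)
= 2905 / (382 * 534)
= 0.0142

0.0142


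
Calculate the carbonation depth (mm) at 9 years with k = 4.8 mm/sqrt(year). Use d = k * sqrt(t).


depth = k * sqrt(t)
= 4.8 * sqrt(9)
= 14.4 mm

14.4


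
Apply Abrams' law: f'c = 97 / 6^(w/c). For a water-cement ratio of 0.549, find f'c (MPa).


f'c = 97 / 6^0.549
= 97 / 2.674
= 36.27 MPa

36.27


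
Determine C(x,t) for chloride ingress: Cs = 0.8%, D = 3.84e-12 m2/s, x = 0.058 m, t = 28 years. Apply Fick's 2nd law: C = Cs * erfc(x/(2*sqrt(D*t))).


t_seconds = 28 * 365.25 * 24 * 3600 = 883612800.0 s
arg = 0.058 / (2 * sqrt(3.84e-12 * 883612800.0))
= 0.4979
erfc(0.4979) = 0.4814
C = 0.8 * 0.4814 = 0.3851%

0.3851


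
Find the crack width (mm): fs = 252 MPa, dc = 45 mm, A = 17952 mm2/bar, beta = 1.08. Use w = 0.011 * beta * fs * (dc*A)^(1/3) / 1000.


w = 0.011 * beta * fs * (dc * A)^(1/3) / 1000
= 0.011 * 1.08 * 252 * (45 * 17952)^(1/3) / 1000
= 0.279 mm

0.279


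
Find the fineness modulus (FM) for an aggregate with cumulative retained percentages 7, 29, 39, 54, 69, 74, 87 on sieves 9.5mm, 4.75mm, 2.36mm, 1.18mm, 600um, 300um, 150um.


FM = sum(cumulative % retained) / 100
= 359 / 100
= 3.59

3.59


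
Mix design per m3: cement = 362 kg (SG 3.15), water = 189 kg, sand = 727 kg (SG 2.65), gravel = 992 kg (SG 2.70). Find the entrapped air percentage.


Vol cement = 362 / (3.15 * 1000) = 0.114921 m3
Vol water = 189 / 1000 = 0.189 m3
Vol sand = 727 / (2.65 * 1000) = 0.27434 m3
Vol gravel = 992 / (2.70 * 1000) = 0.367407 m3
Total solid + water volume = 0.945668 m3
Air = (1 - 0.945668) * 100 = 5.43%

5.43


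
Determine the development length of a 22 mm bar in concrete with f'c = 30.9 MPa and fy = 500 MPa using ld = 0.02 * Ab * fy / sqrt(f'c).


Ab = pi * 22^2 / 4 = 380.133 mm2
ld = 0.02 * 380.133 * 500 / sqrt(30.9)
= 683.8 mm

683.8


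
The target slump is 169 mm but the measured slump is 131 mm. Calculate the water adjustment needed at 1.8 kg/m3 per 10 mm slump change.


Difference = 169 - 131 = 38 mm
Water adjustment = 38 * 1.8 / 10 = 6.8 kg/m3

6.8


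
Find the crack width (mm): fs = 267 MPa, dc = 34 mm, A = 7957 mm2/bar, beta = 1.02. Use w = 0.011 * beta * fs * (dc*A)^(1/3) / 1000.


w = 0.011 * beta * fs * (dc * A)^(1/3) / 1000
= 0.011 * 1.02 * 267 * (34 * 7957)^(1/3) / 1000
= 0.194 mm

0.194


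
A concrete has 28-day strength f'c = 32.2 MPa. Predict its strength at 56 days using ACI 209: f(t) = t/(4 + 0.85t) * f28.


f(56) = 56 / (4 + 0.85 * 56) * 32.2
= 56 / 51.6 * 32.2
= 34.95 MPa

34.95


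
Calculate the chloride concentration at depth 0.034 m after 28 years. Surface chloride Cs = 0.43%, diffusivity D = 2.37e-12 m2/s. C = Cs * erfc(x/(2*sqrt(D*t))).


t_seconds = 28 * 365.25 * 24 * 3600 = 883612800.0 s
arg = 0.034 / (2 * sqrt(2.37e-12 * 883612800.0))
= 0.3715
erfc(0.3715) = 0.5993
C = 0.43 * 0.5993 = 0.2577%

0.2577


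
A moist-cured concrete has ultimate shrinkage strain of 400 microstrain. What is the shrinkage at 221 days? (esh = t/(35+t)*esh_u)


esh(221) = 221 / (35 + 221) * 400
= 221 / 256 * 400
= 345.3 microstrain

345.3


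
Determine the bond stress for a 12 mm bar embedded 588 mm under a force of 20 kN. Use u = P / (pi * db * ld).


u = P / (pi * db * ld)
= 20 * 1000 / (pi * 12 * 588)
= 0.902 MPa

0.902


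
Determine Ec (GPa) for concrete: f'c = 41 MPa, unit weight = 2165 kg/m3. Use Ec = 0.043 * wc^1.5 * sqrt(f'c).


Ec = 0.043 * 2165^1.5 * sqrt(41) / 1000
= 27.74 GPa

27.74


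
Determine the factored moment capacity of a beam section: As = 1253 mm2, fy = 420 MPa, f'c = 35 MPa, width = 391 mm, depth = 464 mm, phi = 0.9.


a = As * fy / (0.85 * f'c * b)
= 1253 * 420 / (0.85 * 35 * 391)
= 45.2415 mm
Mn = As * fy * (d - a/2) / 10^6
= 232.2803 kN-m
phi*Mn = 0.9 * 232.2803 = 209.05 kN-m

209.05


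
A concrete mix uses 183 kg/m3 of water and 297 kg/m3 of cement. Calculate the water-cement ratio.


w/c = water / cement
w/c = 183 / 297 = 0.616

0.616


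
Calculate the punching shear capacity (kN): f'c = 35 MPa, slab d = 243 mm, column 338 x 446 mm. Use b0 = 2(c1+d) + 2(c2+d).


b0 = 2*(338 + 243) + 2*(446 + 243) = 2540 mm
Vc = 0.33 * sqrt(35) * 2540 * 243 / 1000
= 1205.0 kN

1205.0


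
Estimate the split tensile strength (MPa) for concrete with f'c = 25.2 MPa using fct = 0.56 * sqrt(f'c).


fct = 0.56 * sqrt(25.2)
= 0.56 * 5.02
= 2.811 MPa

2.811


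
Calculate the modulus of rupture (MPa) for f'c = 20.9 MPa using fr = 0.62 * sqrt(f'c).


fr = 0.62 * sqrt(20.9)
= 2.834 MPa

2.834


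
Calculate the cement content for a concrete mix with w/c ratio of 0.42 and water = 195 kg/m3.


Cement = water / (w/c)
= 195 / 0.42
= 464.3 kg/m3

464.3


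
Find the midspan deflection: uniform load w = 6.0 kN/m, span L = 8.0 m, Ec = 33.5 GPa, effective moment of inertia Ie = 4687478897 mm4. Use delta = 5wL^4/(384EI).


Convert: L = 8.0 m = 8000 mm, Ec = 33.5 GPa = 33500 MPa
delta = 5 * 6.0 * 8000^4 / (384 * 33500 * 4687478897)
= 2.04 mm

2.04


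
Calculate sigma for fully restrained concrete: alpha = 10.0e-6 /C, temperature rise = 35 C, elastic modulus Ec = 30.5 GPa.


sigma = alpha * dT * Ec
= 10.0e-6 * 35 * 30.5 * 1000
= 10.675 MPa

10.675


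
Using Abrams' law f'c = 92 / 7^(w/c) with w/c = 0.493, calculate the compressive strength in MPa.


f'c = 92 / 7^0.493
= 92 / 2.61
= 35.25 MPa

35.25


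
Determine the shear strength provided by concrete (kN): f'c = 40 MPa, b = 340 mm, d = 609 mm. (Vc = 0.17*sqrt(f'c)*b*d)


Vc = 0.17 * sqrt(40) * 340 * 609 / 1000
= 222.63 kN

222.63


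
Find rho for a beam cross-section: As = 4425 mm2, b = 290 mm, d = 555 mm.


rho = As / (b * d)
= 4425 / (290 * 555)
= 0.0275

0.0275


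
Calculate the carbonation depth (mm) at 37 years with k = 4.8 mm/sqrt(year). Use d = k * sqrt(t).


depth = k * sqrt(t)
= 4.8 * sqrt(37)
= 29.2 mm

29.2


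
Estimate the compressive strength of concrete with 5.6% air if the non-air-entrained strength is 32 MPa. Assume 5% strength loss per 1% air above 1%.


Strength loss = (5.6 - 1) * 5 = 23.0%
f'c = 32 * (1 - 23.0/100)
= 24.64 MPa

24.64


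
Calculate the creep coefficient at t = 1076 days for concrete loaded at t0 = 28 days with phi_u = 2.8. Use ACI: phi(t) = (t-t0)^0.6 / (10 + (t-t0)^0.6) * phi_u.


dt = 1076 - 28 = 1048
phi = 1048^0.6 / (10 + 1048^0.6) * 2.8
= 2.426

2.426


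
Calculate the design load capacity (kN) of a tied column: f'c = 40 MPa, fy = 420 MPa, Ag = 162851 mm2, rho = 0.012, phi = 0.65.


Ast = rho * Ag = 0.012 * 162851 = 1954.212 mm2
phi*Pn = 0.65 * 0.80 * (0.85 * 40 * (162851 - 1954.212) + 420 * 1954.212) / 1000
= 3271.46 kN

3271.46


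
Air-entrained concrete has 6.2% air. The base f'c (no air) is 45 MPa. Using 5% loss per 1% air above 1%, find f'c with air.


Strength loss = (6.2 - 1) * 5 = 26.0%
f'c = 45 * (1 - 26.0/100)
= 33.3 MPa

33.3


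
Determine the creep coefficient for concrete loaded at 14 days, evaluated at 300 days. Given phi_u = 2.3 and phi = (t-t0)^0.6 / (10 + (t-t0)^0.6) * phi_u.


dt = 300 - 14 = 286
phi = 286^0.6 / (10 + 286^0.6) * 2.3
= 1.722

1.722


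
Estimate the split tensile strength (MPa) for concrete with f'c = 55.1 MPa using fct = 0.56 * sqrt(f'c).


fct = 0.56 * sqrt(55.1)
= 0.56 * 7.423
= 4.157 MPa

4.157


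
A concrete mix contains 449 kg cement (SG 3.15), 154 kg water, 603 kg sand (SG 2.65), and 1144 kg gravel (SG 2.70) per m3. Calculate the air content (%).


Vol cement = 449 / (3.15 * 1000) = 0.14254 m3
Vol water = 154 / 1000 = 0.154 m3
Vol sand = 603 / (2.65 * 1000) = 0.227547 m3
Vol gravel = 1144 / (2.70 * 1000) = 0.423704 m3
Total solid + water volume = 0.947791 m3
Air = (1 - 0.947791) * 100 = 5.22%

5.22


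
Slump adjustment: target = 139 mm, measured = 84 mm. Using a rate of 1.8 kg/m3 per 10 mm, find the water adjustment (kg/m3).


Difference = 139 - 84 = 55 mm
Water adjustment = 55 * 1.8 / 10 = 9.9 kg/m3

9.9


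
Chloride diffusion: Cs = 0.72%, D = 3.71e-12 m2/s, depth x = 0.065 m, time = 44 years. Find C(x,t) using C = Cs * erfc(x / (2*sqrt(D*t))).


t_seconds = 44 * 365.25 * 24 * 3600 = 1388534400.0 s
arg = 0.065 / (2 * sqrt(3.71e-12 * 1388534400.0))
= 0.4528
erfc(0.4528) = 0.5219
C = 0.72 * 0.5219 = 0.3758%

0.3758


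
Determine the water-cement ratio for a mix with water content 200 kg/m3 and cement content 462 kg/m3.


w/c = water / cement
w/c = 200 / 462 = 0.433

0.433


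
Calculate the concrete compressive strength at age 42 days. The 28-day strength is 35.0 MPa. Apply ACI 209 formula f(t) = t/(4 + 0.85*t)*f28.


f(42) = 42 / (4 + 0.85 * 42) * 35.0
= 42 / 39.7 * 35.0
= 37.03 MPa

37.03


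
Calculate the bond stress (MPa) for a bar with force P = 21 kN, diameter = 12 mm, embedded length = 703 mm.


u = P / (pi * db * ld)
= 21 * 1000 / (pi * 12 * 703)
= 0.792 MPa

0.792


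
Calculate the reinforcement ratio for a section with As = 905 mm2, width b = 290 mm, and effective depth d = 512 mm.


rho = As / (b * d)
= 905 / (290 * 512)
= 0.0061

0.0061


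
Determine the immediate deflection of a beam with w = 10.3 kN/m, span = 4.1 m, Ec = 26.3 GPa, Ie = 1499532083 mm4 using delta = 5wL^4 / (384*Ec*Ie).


Convert: L = 4.1 m = 4100 mm, Ec = 26.3 GPa = 26300 MPa
delta = 5 * 10.3 * 4100^4 / (384 * 26300 * 1499532083)
= 0.96 mm

0.96


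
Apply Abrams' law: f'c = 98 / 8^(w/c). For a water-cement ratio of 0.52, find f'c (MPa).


f'c = 98 / 8^0.52
= 98 / 2.949
= 33.24 MPa

33.24


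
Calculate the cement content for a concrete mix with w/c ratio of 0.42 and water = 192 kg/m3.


Cement = water / (w/c)
= 192 / 0.42
= 457.1 kg/m3

457.1


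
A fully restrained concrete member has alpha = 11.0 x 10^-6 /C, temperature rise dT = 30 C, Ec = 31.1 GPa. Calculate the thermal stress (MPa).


sigma = alpha * dT * Ec
= 11.0e-6 * 30 * 31.1 * 1000
= 10.263 MPa

10.263


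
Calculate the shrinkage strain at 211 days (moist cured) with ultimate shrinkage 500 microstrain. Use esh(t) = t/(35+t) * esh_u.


esh(211) = 211 / (35 + 211) * 500
= 211 / 246 * 500
= 428.9 microstrain

428.9


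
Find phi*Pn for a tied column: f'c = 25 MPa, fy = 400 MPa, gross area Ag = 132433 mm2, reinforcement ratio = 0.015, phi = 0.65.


Ast = rho * Ag = 0.015 * 132433 = 1986.495 mm2
phi*Pn = 0.65 * 0.80 * (0.85 * 25 * (132433 - 1986.495) + 400 * 1986.495) / 1000
= 1854.62 kN

1854.62


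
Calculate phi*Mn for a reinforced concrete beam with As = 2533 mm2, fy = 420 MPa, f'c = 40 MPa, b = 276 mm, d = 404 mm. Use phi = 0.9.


a = As * fy / (0.85 * f'c * b)
= 2533 * 420 / (0.85 * 40 * 276)
= 113.3696 mm
Mn = As * fy * (d - a/2) / 10^6
= 369.4948 kN-m
phi*Mn = 0.9 * 369.4948 = 332.55 kN-m

332.55


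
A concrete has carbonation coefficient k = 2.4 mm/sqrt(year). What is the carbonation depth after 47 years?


depth = k * sqrt(t)
= 2.4 * sqrt(47)
= 16.45 mm

16.45


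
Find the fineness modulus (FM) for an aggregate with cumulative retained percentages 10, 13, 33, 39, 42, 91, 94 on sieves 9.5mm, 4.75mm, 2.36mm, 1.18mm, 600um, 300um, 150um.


FM = sum(cumulative % retained) / 100
= 322 / 100
= 3.22

3.22


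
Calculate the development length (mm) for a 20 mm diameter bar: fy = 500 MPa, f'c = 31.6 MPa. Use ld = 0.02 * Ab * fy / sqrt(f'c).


Ab = pi * 20^2 / 4 = 314.159 mm2
ld = 0.02 * 314.159 * 500 / sqrt(31.6)
= 558.9 mm

558.9


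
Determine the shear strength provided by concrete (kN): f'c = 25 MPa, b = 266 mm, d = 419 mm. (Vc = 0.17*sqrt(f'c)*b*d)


Vc = 0.17 * sqrt(25) * 266 * 419 / 1000
= 94.74 kN

94.74


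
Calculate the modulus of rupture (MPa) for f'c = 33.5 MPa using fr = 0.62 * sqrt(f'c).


fr = 0.62 * sqrt(33.5)
= 3.589 MPa

3.589


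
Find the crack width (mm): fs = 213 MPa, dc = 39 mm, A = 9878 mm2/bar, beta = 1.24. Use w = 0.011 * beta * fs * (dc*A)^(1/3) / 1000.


w = 0.011 * beta * fs * (dc * A)^(1/3) / 1000
= 0.011 * 1.24 * 213 * (39 * 9878)^(1/3) / 1000
= 0.211 mm

0.211


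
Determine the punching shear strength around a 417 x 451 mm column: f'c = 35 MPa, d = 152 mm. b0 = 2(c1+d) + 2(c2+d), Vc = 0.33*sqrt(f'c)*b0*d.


b0 = 2*(417 + 152) + 2*(451 + 152) = 2344 mm
Vc = 0.33 * sqrt(35) * 2344 * 152 / 1000
= 695.58 kN

695.58


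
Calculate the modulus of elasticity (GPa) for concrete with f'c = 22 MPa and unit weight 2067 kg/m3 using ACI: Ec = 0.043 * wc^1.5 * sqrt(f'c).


Ec = 0.043 * 2067^1.5 * sqrt(22) / 1000
= 18.95 GPa

18.95


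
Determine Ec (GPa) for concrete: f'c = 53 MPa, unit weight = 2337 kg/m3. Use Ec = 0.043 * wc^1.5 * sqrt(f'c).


Ec = 0.043 * 2337^1.5 * sqrt(53) / 1000
= 35.37 GPa

35.37


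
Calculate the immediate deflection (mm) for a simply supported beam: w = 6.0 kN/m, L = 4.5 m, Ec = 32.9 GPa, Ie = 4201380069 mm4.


Convert: L = 4.5 m = 4500 mm, Ec = 32.9 GPa = 32900 MPa
delta = 5 * 6.0 * 4500^4 / (384 * 32900 * 4201380069)
= 0.23 mm

0.23


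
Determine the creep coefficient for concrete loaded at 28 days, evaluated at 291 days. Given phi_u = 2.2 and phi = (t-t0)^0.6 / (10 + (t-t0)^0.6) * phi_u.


dt = 291 - 28 = 263
phi = 263^0.6 / (10 + 263^0.6) * 2.2
= 1.626

1.626


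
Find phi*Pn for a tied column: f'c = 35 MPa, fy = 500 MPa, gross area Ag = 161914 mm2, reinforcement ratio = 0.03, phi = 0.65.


Ast = rho * Ag = 0.03 * 161914 = 4857.42 mm2
phi*Pn = 0.65 * 0.80 * (0.85 * 35 * (161914 - 4857.42) + 500 * 4857.42) / 1000
= 3692.59 kN

3692.59


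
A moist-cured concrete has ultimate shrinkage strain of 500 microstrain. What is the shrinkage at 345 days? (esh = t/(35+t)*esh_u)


esh(345) = 345 / (35 + 345) * 500
= 345 / 380 * 500
= 453.9 microstrain

453.9


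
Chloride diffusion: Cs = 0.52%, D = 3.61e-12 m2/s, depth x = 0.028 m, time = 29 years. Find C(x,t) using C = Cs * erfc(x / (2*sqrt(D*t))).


t_seconds = 29 * 365.25 * 24 * 3600 = 915170400.0 s
arg = 0.028 / (2 * sqrt(3.61e-12 * 915170400.0))
= 0.2436
erfc(0.2436) = 0.7305
C = 0.52 * 0.7305 = 0.3799%

0.3799


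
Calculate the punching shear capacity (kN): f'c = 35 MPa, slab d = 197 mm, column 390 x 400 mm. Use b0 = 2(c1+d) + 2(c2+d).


b0 = 2*(390 + 197) + 2*(400 + 197) = 2368 mm
Vc = 0.33 * sqrt(35) * 2368 * 197 / 1000
= 910.74 kN

910.74


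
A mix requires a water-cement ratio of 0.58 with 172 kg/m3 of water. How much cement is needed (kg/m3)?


Cement = water / (w/c)
= 172 / 0.58
= 296.6 kg/m3

296.6


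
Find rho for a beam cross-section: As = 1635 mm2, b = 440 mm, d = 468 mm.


rho = As / (b * d)
= 1635 / (440 * 468)
= 0.0079

0.0079


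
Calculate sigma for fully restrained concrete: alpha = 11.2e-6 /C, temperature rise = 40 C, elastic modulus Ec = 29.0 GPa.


sigma = alpha * dT * Ec
= 11.2e-6 * 40 * 29.0 * 1000
= 12.992 MPa

12.992


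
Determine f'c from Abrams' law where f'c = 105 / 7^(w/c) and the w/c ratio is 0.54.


f'c = 105 / 7^0.54
= 105 / 2.86
= 36.71 MPa

36.71


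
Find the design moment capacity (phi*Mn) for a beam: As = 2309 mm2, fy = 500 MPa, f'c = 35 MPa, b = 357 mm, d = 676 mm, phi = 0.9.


a = As * fy / (0.85 * f'c * b)
= 2309 * 500 / (0.85 * 35 * 357)
= 108.7023 mm
Mn = As * fy * (d - a/2) / 10^6
= 717.6936 kN-m
phi*Mn = 0.9 * 717.6936 = 645.92 kN-m

645.92


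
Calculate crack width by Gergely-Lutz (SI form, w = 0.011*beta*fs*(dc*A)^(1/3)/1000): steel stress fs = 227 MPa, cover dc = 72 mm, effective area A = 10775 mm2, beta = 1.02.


w = 0.011 * beta * fs * (dc * A)^(1/3) / 1000
= 0.011 * 1.02 * 227 * (72 * 10775)^(1/3) / 1000
= 0.234 mm

0.234


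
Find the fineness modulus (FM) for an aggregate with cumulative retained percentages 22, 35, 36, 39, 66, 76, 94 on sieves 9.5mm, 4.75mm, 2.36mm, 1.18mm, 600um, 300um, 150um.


FM = sum(cumulative % retained) / 100
= 368 / 100
= 3.68

3.68


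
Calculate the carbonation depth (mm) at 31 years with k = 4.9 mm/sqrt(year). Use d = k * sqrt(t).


depth = k * sqrt(t)
= 4.9 * sqrt(31)
= 27.28 mm

27.28


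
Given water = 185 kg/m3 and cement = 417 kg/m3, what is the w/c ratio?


w/c = water / cement
w/c = 185 / 417 = 0.444

0.444


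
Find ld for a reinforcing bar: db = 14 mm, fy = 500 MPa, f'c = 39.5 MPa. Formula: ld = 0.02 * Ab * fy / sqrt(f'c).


Ab = pi * 14^2 / 4 = 153.938 mm2
ld = 0.02 * 153.938 * 500 / sqrt(39.5)
= 244.9 mm

244.9


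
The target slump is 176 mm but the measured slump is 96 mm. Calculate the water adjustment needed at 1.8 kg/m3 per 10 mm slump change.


Difference = 176 - 96 = 80 mm
Water adjustment = 80 * 1.8 / 10 = 14.4 kg/m3

14.4


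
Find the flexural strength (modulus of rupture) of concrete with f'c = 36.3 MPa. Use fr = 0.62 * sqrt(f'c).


fr = 0.62 * sqrt(36.3)
= 3.735 MPa

3.735


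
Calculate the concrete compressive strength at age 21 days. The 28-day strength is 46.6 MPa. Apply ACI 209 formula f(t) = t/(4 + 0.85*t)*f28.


f(21) = 21 / (4 + 0.85 * 21) * 46.6
= 21 / 21.85 * 46.6
= 44.79 MPa

44.79


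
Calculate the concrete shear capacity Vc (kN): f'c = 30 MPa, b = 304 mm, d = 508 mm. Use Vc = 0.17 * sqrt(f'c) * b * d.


Vc = 0.17 * sqrt(30) * 304 * 508 / 1000
= 143.8 kN

143.8


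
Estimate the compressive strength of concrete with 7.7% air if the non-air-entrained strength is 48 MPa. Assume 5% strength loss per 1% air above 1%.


Strength loss = (7.7 - 1) * 5 = 33.5%
f'c = 48 * (1 - 33.5/100)
= 31.92 MPa

31.92
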